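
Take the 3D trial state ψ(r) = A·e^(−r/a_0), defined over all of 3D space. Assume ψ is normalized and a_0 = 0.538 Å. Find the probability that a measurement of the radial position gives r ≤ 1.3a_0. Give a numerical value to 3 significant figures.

P = ∫ |ψ|² 4πr² dr over r ≤ 1.3a_0.
The full normalization integral is A²·[π·a_0^3] = 1, fixing A².
In terms of u = r/a_0 (A², 4π and the length scale all cancel between numerator and denominator), P = [∫_{0}^{1.3} u^2·e^(-2·u) du] / [∫_{0}^{∞} u^2·e^(-2·u) du].
Using ∫ u^2·e^(-2·u) du = -(2·u^2 + 2·u + 1)·e^(-2·u)/4, the numerator is 1/4 - 349·e^(-13/5)/200 and the denominator is 1/4.
Taking the ratio yields P = 0.4816.

P ≈ 0.482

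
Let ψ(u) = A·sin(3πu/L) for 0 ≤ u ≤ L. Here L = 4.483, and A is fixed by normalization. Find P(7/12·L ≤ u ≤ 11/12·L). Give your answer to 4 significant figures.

P ≈ 0.3333

The probability is P = ∫ |ψ|² du over [7/12·L, 11/12·L].
With A² fixed by ∫|ψ|² = 1, i.e. A² = (L/2)^(−1), substitute and integrate.
Let t = u/L; then A² and the length scale cancel, so P = ∫_{7/12}^{11/12} sin(3·π·t)^2 dt ÷ ∫_{0}^{1} sin(3·π·t)^2 dt.
An antiderivative of sin(3·π·t)^2 is t/2 - sin(6·π·t)/(12·π); evaluating from 7/12 to 11/12 gives 1/6, while the full integral is 1/2.
This works out to P = 1/3.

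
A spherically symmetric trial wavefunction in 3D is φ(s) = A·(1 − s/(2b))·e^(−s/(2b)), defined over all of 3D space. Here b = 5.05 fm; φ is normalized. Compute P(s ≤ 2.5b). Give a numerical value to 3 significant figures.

P ≈ 0.0554

With dV = 4πs²ds, the probability is ∫|φ|² dV over s ≤ 2.5b.
The full normalization integral is A²·[8·π·b^3] = 1, fixing A².
Substituting u = s/b, A², 4π and the length scale all cancel in the ratio: P = ∫_{0}^{2.5} u^2·(1 - u/2)^2·e^(-u) du / ∫_{0}^{∞} u^2·(1 - u/2)^2·e^(-u) du.
With ∫ u^2·(1 - u/2)^2·e^(-u) du = -(u^4/4 + u^2 + 2·u + 2)·e^(-u) + C, the region integral is 2 - 1473·e^(-5/2)/64 and the full one is 2.
This evaluates to P = 0.05538.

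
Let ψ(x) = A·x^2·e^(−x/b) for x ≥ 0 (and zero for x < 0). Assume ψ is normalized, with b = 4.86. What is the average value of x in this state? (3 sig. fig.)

⟨x⟩ ≈ 12.2

⟨x⟩ = ∫ x |ψ|² dx over the full domain.
Recall ∫₀^∞ x^m e^(−x/β) dx = m!·β^(m+1), evaluating both integrals, ⟨x⟩ = 5·b/2.
Putting b = 4.86 gives 12.15.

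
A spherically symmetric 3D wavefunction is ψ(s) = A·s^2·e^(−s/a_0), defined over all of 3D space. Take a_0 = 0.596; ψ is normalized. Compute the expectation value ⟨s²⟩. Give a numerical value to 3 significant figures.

⟨s^2⟩ ≈ 4.97

By definition ⟨s²⟩ = ∫ s^2 |ψ(s)|² 4πs² ds.
Evaluating both integrals, ⟨s²⟩ = 14·a_0^2.
Putting a_0 = 0.596 gives 4.973.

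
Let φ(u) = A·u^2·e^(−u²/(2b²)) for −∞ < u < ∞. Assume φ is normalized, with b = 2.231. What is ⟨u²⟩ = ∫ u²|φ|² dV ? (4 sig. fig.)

⟨u^2⟩ ≈ 12.44

By definition ⟨u²⟩ = ∫ u^2 |φ(u)|² du.
Evaluating both integrals, ⟨u²⟩ = 5·b^2/2.
With b = 2.231, ⟨u^2⟩ = 12.443.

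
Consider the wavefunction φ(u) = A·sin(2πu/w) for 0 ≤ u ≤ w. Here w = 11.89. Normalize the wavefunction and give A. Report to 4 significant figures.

A ≈ 0.4101

Require ∫ |φ|² du = 1 over the whole domain.
∫|φ|² du = A²·(w/2).
Hence A² = 1/[w/2].
With w = 11.89: A² = 0.16821 and A = 0.41013.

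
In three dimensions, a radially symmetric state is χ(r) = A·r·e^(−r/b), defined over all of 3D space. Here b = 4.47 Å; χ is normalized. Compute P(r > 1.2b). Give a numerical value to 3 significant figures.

P = ∫ |χ|² 4πr² dr over r > 1.2b.
A² is fixed by ∫₀^∞ 4πr²|χ|² dr = 1, i.e. A² = (3·π·b^5)^(−1).
Substituting u = r/b, A², 4π and the length scale all cancel in the ratio: P = ∫_{1.2}^{∞} u^4·e^(-2·u) du / ∫_{0}^{∞} u^4·e^(-2·u) du.
With ∫ u^4·e^(-2·u) du = -(u^4/2 + u^3 + 3·u^2/2 + 3·u/2 + 3/4)·e^(-2·u) + C, the region integral is ≈ 0.67810 and the full one is 3/4.
Taking the ratio yields P = 0.9041.

P ≈ 0.904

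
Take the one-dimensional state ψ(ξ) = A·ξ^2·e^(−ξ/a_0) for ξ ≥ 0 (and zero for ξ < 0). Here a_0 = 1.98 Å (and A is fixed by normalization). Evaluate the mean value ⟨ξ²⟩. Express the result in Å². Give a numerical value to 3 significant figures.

⟨ξ²⟩ = ∫ ξ^2 |ψ|² dξ over the full domain.
Since the A² factors cancel between numerator and denominator, ⟨ξ²⟩ = 15·a_0^2/2.
Putting a_0 = 1.98 gives 29.40.

⟨ξ^2⟩ ≈ 29.4 Å^2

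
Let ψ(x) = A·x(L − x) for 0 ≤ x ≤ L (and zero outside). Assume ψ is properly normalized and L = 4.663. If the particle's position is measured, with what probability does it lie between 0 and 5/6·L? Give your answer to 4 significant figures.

P ≈ 0.9645

P = ∫_{0}^{5/6·L} |ψ(x)|² dx.
The normalization integral ∫|ψ|²dx over the whole domain equals L^5/30·A², and A² cancels in the ratio.
Let u = x/L; then A² and the length scale cancel, so P = ∫_{0}^{5/6} u^2·(1 - u)^2 du ÷ ∫_{0}^{1} u^2·(1 - u)^2 du.
Using ∫ u^2·(1 - u)^2 du = u^3·(6·u^2 - 15·u + 10)/30, the numerator is 125/3888 and the denominator is 1/30.
Taking the ratio, P = 625/648.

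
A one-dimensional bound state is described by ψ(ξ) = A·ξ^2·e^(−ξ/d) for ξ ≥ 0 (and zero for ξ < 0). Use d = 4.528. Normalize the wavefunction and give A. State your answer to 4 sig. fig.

We need A² ∫|f|² dξ = 1, taking the integral from 0 to ∞.
Recall ∫₀^∞ ξ^m e^(−ξ/β) dξ = m!·β^(m+1), with ψ = A·ξ^2·e^(−ξ/d), the integral evaluates to A²·[3·d^5/4].
So A² = (3·d^5/4)^(−1).
Substituting d = 4.528 gives A² = 0.00070050, so A = 0.026467.

A ≈ 0.02647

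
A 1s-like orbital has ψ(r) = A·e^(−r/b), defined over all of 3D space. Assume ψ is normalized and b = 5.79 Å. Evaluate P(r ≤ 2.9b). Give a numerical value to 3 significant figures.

Integrate the radial probability density 4πr²|ψ|² over r ≤ 2.9b.
A² is fixed by ∫₀^∞ 4πr²|ψ|² dr = 1, i.e. A² = (π·b^3)^(−1).
In terms of u = r/b (A², 4π and the length scale all cancel between numerator and denominator), P = [∫_{0}^{2.9} u^2·e^(-2·u) du] / [∫_{0}^{∞} u^2·e^(-2·u) du].
Using ∫ u^2·e^(-2·u) du = -(2·u^2 + 2·u + 1)·e^(-2·u)/4, the numerator is 1/4 - 1181·e^(-29/5)/200 and the denominator is 1/4.
Taking the ratio yields P = 0.9285.

P ≈ 0.928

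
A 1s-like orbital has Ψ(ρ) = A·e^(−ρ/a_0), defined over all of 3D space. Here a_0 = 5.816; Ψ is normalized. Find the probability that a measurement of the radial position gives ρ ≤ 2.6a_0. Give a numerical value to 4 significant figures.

P ≈ 0.8912

With dV = 4πρ²dρ, the probability is ∫|Ψ|² dV over ρ ≤ 2.6a_0.
The full normalization integral is A²·[π·a_0^3] = 1, fixing A².
In terms of u = ρ/a_0 (A², 4π and the length scale all cancel between numerator and denominator), P = [∫_{0}^{2.6} u^2·e^(-2·u) du] / [∫_{0}^{∞} u^2·e^(-2·u) du].
An antiderivative of u^2·e^(-2·u) is -(2·u^2 + 2·u + 1)·e^(-2·u)/4; evaluating from 0 to 2.6 gives 1/4 - 493·e^(-26/5)/100, while the full integral is 1/4.
Taking the ratio yields P = 0.89121.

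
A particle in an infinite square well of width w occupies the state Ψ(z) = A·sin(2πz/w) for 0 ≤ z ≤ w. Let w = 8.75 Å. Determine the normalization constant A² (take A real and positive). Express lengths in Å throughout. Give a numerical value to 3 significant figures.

A^2 ≈ 0.229 Å^(-1)

Normalization requires ∫|Ψ|² dz = 1, integrated from 0 to w.
With ∫₀^w sin²(nπz/w) dz = w/2, with Ψ = A·sin(2πz/w), the integral evaluates to A²·[w/2].
So A² = (w/2)^(−1).
With w = 8.75: A² = 0.2286 and A = 0.4781.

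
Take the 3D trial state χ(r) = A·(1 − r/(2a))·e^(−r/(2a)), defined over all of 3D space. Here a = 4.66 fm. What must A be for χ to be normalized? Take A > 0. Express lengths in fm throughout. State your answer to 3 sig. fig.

Normalization requires ∫|χ|² 4πr² dr = 1, integrated from 0 to ∞.
The integral (without the A² prefactor) comes out to 8·π·a^3.
Setting this equal to 1 gives A² = 1/(8·π·a^3).
Plugging in a = 4.66 yields A = 0.01983.

A ≈ 0.0198 fm^(-3/2)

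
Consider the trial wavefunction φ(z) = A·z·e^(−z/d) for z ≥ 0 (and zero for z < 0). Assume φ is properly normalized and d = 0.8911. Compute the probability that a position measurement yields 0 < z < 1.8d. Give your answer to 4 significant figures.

The probability is P = ∫ |φ|² dz over [0, 1.8d].
The normalization integral ∫|φ|²dz over the whole domain equals d^3/4·A², and A² cancels in the ratio.
Let u = z/d; then A² and the length scale cancel, so P = ∫_{0}^{1.8} u^2·e^(-2·u) du ÷ ∫_{0}^{∞} u^2·e^(-2·u) du.
Using ∫ u^2·e^(-2·u) du = -(2·u^2 + 2·u + 1)·e^(-2·u)/4, the numerator is 1/4 - 277·e^(-18/5)/100 and the denominator is 1/4.
The result is P = 0.69725.

P ≈ 0.6973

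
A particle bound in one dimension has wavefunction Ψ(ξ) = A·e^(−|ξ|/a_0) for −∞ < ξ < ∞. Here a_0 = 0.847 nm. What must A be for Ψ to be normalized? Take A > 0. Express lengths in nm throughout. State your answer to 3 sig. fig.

A ≈ 1.09 nm^(-1/2)

The normalization condition is ∫|Ψ|² dξ = 1 from −∞ to ∞.
∫|Ψ|² dξ = A²·(a_0).
Hence A² = 1/[a_0].
With a_0 = 0.847: A² = 1.181 and A = 1.087.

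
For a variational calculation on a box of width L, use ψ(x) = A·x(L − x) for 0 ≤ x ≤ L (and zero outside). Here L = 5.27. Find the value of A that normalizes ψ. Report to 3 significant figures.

A ≈ 0.0859

Require ∫ |ψ|² dx = 1 over the whole domain.
With ψ = A·x(L − x), the integral evaluates to A²·[L^5/30].
So A² = (L^5/30)^(−1).
Plugging in L = 5.27 yields A = 0.08591.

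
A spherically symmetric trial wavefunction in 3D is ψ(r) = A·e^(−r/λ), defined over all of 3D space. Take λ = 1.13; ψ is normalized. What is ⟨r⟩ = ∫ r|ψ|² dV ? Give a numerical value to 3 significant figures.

The expectation value is the |ψ|²-weighted average of r: ∫ r|ψ|² 4πr² dr.
With ∫₀^∞ r^3 e^(−αr) dr = 3!/α^4, evaluating both integrals, ⟨r⟩ = 3·λ/2.
Putting λ = 1.13 gives 1.695.

⟨r⟩ ≈ 1.70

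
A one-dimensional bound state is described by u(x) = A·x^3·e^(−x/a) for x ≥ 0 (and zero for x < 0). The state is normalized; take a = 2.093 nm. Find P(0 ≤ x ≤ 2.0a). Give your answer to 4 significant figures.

The probability is P = ∫ |u|² dx over [0, 2.0a].
Since A² = 1/(45·a^7/8), this is the region integral divided by the full normalization integral.
Substituting t = x/a, A² and the length scale cancel in the ratio: P = ∫_{0}^{2.0} t^6·e^(-2·t) dt / ∫_{0}^{∞} t^6·e^(-2·t) dt.
With ∫ t^6·e^(-2·t) dt = -(4·t^6 + 12·t^5 + 30·t^4 + 60·t^3 + 90·t^2 + 90·t + 45)·e^(-2·t)/8 + C, the region integral is 45/8 - 2185·e^(-4)/8 and the full one is 45/8.
This works out to P = 0.11067.

P ≈ 0.1107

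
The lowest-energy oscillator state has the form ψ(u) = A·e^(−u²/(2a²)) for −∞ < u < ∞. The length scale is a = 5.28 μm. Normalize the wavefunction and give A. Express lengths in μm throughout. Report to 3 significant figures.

We need A² ∫|f|² du = 1, taking the integral from −∞ to ∞.
Using the Gaussian integral ∫_{−∞}^{∞} e^(−αu²) du = √(π/α), ∫|ψ|² du = A²·(√(π)·a).
Hence A² = 1/[√(π)·a].
Plugging in a = 5.28 yields A = 0.3269.

A ≈ 0.327 μm^(-1/2)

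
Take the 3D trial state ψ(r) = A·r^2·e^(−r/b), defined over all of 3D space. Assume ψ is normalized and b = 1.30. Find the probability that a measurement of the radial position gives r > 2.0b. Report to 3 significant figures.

P ≈ 0.889

Integrate the radial probability density 4πr²|ψ|² over r > 2.0b.
The full normalization integral is A²·[45·π·b^7/2] = 1, fixing A².
In terms of u = r/b (A², 4π and the length scale all cancel between numerator and denominator), P = [∫_{2.0}^{∞} u^6·e^(-2·u) du] / [∫_{0}^{∞} u^6·e^(-2·u) du].
With ∫ u^6·e^(-2·u) du = -(4·u^6 + 12·u^5 + 30·u^4 + 60·u^3 + 90·u^2 + 90·u + 45)·e^(-2·u)/8 + C, the region integral is 2185·e^(-4)/8 and the full one is 45/8.
Taking the ratio yields P = 0.8893.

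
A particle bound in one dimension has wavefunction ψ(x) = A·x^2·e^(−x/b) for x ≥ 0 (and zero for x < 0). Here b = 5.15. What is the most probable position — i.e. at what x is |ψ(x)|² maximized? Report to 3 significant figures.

x ≈ 10.3

Set d/dx [|ψ(x)|²] = 0 and solve for x > 0.
Solving yields x = 2·b.
With b = 5.15, the most probable position is 10.30.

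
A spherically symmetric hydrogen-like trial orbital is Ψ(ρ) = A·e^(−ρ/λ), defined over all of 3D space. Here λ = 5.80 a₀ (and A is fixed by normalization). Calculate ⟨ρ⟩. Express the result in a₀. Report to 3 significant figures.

⟨ρ⟩ ≈ 8.70 a₀

By definition ⟨ρ⟩ = ∫ ρ |Ψ(ρ)|² 4πρ² dρ.
With ∫₀^∞ ρ^3 e^(−αρ) dρ = 3!/α^4, the ratio of the moment integral to the normalization integral gives ⟨ρ⟩ = 3·λ/2.
Putting λ = 5.80 gives 8.700.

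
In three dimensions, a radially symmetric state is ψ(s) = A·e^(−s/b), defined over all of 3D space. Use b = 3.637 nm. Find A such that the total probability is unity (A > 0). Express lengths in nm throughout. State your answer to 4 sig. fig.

Require ∫ |ψ|² 4πs² ds = 1 over the whole domain.
(Spherical symmetry: dV = 4πs² ds.)
Using ∫₀^∞ sⁿ e^(−αs) ds = n!/αⁿ⁺¹, ∫|ψ|² 4πs² ds = A²·(π·b^3).
Hence A² = 1/[π·b^3].
Plugging in b = 3.637 yields A = 0.081341.

A ≈ 0.08134 nm^(-3/2)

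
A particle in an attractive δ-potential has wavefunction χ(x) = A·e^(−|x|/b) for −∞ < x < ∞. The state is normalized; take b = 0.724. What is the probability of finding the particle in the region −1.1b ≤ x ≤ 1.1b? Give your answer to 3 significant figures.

The probability is P = ∫ |χ|² dx over [−1.1b, 1.1b].
The normalization integral ∫|χ|²dx over the whole domain equals b·A², and A² cancels in the ratio.
Both integrals are even about x = 0, so only the x ≥ 0 halves are needed (the factors of 2 cancel). Let u = x/b; then A² and the length scale cancel, so P = ∫_{0}^{1.1} e^(-2·u) du ÷ ∫_{0}^{∞} e^(-2·u) du.
Using ∫ e^(-2·u) du = -e^(-2·u)/2, the numerator is 1/2 - e^(-11/5)/2 and the denominator is 1/2.
The result is P = 0.8892.

P ≈ 0.889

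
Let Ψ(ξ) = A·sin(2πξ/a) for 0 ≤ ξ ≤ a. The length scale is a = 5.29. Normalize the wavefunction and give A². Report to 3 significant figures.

A^2 ≈ 0.378

The normalization condition is ∫|Ψ|² dξ = 1 from 0 to a.
Using sin²θ = (1 − cos 2θ)/2, carrying out the integral gives A² · a/2.
Setting this equal to 1 gives A² = 1/(a/2).
Substituting a = 5.29 gives A² = 0.3781, so A = 0.6149.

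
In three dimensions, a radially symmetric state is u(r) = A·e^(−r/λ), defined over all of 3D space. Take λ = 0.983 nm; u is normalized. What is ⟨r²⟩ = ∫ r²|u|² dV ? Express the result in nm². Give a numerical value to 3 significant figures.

⟨r^2⟩ ≈ 2.90 nm^2

By definition ⟨r²⟩ = ∫ r^2 |u(r)|² 4πr² dr.
Recall ∫₀^∞ r^m e^(−r/β) dr = m!·β^(m+1), since the A² factors cancel between numerator and denominator, ⟨r²⟩ = 3·λ^2.
With λ = 0.983, ⟨r^2⟩ = 2.899.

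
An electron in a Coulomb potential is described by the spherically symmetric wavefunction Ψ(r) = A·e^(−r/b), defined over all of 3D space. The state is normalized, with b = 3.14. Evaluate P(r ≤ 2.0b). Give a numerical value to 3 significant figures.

Integrate the radial probability density 4πr²|Ψ|² over r ≤ 2.0b.
Normalization gives A² = 1/(π·b^3).
Let u = r/b; then A², 4π and the length scale all cancel, so P = ∫_{0}^{2.0} u^2·e^(-2·u) du ÷ ∫_{0}^{∞} u^2·e^(-2·u) du.
With ∫ u^2·e^(-2·u) du = -(2·u^2 + 2·u + 1)·e^(-2·u)/4 + C, the region integral is 1/4 - 13·e^(-4)/4 and the full one is 1/4.
Taking the ratio yields P = 0.7619.

P ≈ 0.762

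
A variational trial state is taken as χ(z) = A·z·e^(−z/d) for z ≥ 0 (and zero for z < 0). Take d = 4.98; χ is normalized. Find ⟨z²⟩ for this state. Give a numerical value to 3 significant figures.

⟨z^2⟩ ≈ 74.4

The expectation value is the |χ|²-weighted average of z^2: ∫ z^2|χ|² dz.
With ∫₀^∞ z^4 e^(−αz) dz = 4!/α^5, the ratio of the moment integral to the normalization integral gives ⟨z²⟩ = 3·d^2.
Putting d = 4.98 gives 74.40.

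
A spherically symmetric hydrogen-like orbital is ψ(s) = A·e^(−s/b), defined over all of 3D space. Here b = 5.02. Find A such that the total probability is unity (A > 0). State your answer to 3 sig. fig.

Normalization requires ∫|ψ|² 4πs² ds = 1, integrated from 0 to ∞.
(Spherical symmetry: dV = 4πs² ds.)
With ∫₀^∞ s^2 e^(−αs) ds = 2!/α^3, the integral (without the A² prefactor) comes out to π·b^3.
So A² = (π·b^3)^(−1).
With b = 5.02: A² = 0.002516 and A = 0.05016.

A ≈ 0.0502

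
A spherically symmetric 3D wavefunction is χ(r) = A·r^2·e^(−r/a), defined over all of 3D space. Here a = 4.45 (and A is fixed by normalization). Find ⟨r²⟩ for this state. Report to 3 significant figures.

The expectation value is the |χ|²-weighted average of r^2: ∫ r^2|χ|² 4πr² dr.
With ∫₀^∞ r^8 e^(−αr) dr = 8!/α^9, since the A² factors cancel between numerator and denominator, ⟨r²⟩ = 14·a^2.
Putting a = 4.45 gives 277.2.

⟨r^2⟩ ≈ 277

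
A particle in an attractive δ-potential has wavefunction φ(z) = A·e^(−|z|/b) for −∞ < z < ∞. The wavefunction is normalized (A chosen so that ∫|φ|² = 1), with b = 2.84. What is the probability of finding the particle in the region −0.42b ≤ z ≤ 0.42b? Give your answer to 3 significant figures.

P ≈ 0.568

P = ∫_{−0.42b}^{0.42b} |φ(z)|² dz.
The normalization integral ∫|φ|²dz over the whole domain equals b·A², and A² cancels in the ratio.
By symmetry take twice the z ≥ 0 contribution in numerator and denominator; the 2's cancel. Let u = z/b; then A² and the length scale cancel, so P = ∫_{0}^{0.42} e^(-2·u) du ÷ ∫_{0}^{∞} e^(-2·u) du.
An antiderivative of e^(-2·u) is -e^(-2·u)/2; evaluating from 0 to 0.42 gives 1/2 - e^(-21/25)/2, while the full integral is 1/2.
This works out to P = 0.5683.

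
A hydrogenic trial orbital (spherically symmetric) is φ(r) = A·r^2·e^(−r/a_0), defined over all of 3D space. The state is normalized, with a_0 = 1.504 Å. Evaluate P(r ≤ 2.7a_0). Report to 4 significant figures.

Integrate the radial probability density 4πr²|φ|² over r ≤ 2.7a_0.
The full normalization integral is A²·[45·π·a_0^7/2] = 1, fixing A².
Let u = r/a_0; then A², 4π and the length scale all cancel, so P = ∫_{0}^{2.7} u^6·e^(-2·u) du ÷ ∫_{0}^{∞} u^6·e^(-2·u) du.
Using ∫ u^6·e^(-2·u) du = -(4·u^6 + 12·u^5 + 30·u^4 + 60·u^3 + 90·u^2 + 90·u + 45)·e^(-2·u)/8, the numerator is ≈ 1.67810 and the denominator is 45/8.
This evaluates to P = 0.29833.

P ≈ 0.2983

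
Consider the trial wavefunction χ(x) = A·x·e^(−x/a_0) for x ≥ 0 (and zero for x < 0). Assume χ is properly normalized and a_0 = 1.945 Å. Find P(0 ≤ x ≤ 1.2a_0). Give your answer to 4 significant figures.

P = ∫_{0}^{1.2a_0} |χ(x)|² dx.
With A² fixed by ∫|χ|² = 1, i.e. A² = (a_0^3/4)^(−1), substitute and integrate.
Let u = x/a_0; then A² and the length scale cancel, so P = ∫_{0}^{1.2} u^2·e^(-2·u) du ÷ ∫_{0}^{∞} u^2·e^(-2·u) du.
Using ∫ u^2·e^(-2·u) du = -(2·u^2 + 2·u + 1)·e^(-2·u)/4, the numerator is 1/4 - 157·e^(-12/5)/100 and the denominator is 1/4.
Taking the ratio, P = 0.43029.

P ≈ 0.4303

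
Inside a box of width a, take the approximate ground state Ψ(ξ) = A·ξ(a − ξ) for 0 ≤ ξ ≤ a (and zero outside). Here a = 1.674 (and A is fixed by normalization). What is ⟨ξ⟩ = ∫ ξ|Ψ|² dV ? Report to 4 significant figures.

By definition ⟨ξ⟩ = ∫ ξ |Ψ(ξ)|² dξ.
The ratio of the moment integral to the normalization integral gives ⟨ξ⟩ = a/2.
With a = 1.674, ⟨ξ⟩ = 0.83700.

⟨ξ⟩ ≈ 0.8370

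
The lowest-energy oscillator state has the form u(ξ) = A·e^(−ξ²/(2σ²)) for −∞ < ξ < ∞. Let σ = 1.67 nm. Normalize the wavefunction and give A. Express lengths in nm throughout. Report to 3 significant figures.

A ≈ 0.581 nm^(-1/2)

Require ∫ |u|² dξ = 1 over the whole domain.
Carrying out the integral gives A² · √(π)·σ.
Hence A² = 1/[√(π)·σ].
Plugging in σ = 1.67 yields A = 0.5812.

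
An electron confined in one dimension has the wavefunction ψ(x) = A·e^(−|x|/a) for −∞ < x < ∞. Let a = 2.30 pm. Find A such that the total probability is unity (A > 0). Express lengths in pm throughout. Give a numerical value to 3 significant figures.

A ≈ 0.659 pm^(-1/2)

The normalization condition is ∫|ψ|² dx = 1 from −∞ to ∞.
Recall ∫₀^∞ x^m e^(−x/β) dx = m!·β^(m+1), the integral (without the A² prefactor) comes out to a.
Setting this equal to 1 gives A² = 1/(a).
Plugging in a = 2.30 yields A = 0.6594.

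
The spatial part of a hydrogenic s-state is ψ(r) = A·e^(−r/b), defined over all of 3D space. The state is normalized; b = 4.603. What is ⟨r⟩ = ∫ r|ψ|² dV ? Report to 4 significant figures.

⟨r⟩ ≈ 6.905

⟨r⟩ = ∫ r |ψ|² 4πr² dr over the full domain.
The ratio of the moment integral to the normalization integral gives ⟨r⟩ = 3·b/2.
With b = 4.603, ⟨r⟩ = 6.9045.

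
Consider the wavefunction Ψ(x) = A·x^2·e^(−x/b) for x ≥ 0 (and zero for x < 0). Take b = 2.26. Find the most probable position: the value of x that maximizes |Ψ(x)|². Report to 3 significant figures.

x ≈ 4.52

Set d/dx [|Ψ(x)|²] = 0 and solve for x > 0.
This gives x = 2·b.
With b = 2.26, the most probable position is 4.520.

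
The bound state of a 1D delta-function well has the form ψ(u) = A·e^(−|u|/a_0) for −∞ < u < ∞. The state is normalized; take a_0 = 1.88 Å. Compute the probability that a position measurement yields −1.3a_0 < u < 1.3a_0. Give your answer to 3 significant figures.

|ψ|² is the probability density, so P = ∫_{−1.3a_0}^{1.3a_0} |ψ|² du.
Since A² = 1/(a_0), this is the region integral divided by the full normalization integral.
Both integrals are even about u = 0, so only the u ≥ 0 halves are needed (the factors of 2 cancel). Let t = u/a_0; then A² and the length scale cancel, so P = ∫_{0}^{1.3} e^(-2·t) dt ÷ ∫_{0}^{∞} e^(-2·t) dt.
With ∫ e^(-2·t) dt = -e^(-2·t)/2 + C, the region integral is 1/2 - e^(-13/5)/2 and the full one is 1/2.
Taking the ratio, P = 0.9257.

P ≈ 0.926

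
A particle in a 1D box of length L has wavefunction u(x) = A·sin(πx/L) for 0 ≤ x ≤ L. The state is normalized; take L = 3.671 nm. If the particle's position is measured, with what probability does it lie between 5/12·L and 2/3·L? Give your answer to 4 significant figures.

|u|² is the probability density, so P = ∫_{5/12·L}^{2/3·L} |u|² dx.
The normalization integral ∫|u|²dx over the whole domain equals L/2·A², and A² cancels in the ratio.
Substituting t = x/L, A² and the length scale cancel in the ratio: P = ∫_{5/12}^{2/3} sin(π·t)^2 dt / ∫_{0}^{1} sin(π·t)^2 dt.
Using ∫ sin(π·t)^2 dt = t/2 - sin(2·π·t)/(4·π), the numerator is 1/(8·π) + √(3)/(8·π) + 1/8 and the denominator is 1/2.
The result is P = (1 + √(3) + π)/(4·π).

P ≈ 0.4674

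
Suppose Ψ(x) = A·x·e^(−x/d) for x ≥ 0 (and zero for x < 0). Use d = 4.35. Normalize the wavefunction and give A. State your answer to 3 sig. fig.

A ≈ 0.220

Require ∫ |Ψ|² dx = 1 over the whole domain.
With ∫₀^∞ x^2 e^(−αx) dx = 2!/α^3, ∫|Ψ|² dx = A²·(d^3/4).
Hence A² = 1/[d^3/4].
Plugging in d = 4.35 yields A = 0.2204.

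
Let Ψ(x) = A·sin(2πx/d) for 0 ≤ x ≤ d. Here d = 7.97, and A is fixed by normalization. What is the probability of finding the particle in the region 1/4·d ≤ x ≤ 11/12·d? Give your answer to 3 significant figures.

P = ∫_{1/4·d}^{11/12·d} |Ψ(x)|² dx.
With A² fixed by ∫|Ψ|² = 1, i.e. A² = (d/2)^(−1), substitute and integrate.
Let u = x/d; then A² and the length scale cancel, so P = ∫_{1/4}^{11/12} sin(2·π·u)^2 du ÷ ∫_{0}^{1} sin(2·π·u)^2 du.
An antiderivative of sin(2·π·u)^2 is u/2 - sin(4·π·u)/(8·π); evaluating from 1/4 to 11/12 gives √(3)/(16·π) + 1/3, while the full integral is 1/2.
Taking the ratio, P = √(3)/(8·π) + 2/3.

P ≈ 0.736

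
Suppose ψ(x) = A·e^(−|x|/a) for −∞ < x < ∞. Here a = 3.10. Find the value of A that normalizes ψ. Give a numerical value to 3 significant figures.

We need A² ∫|f|² dx = 1, taking the integral from −∞ to ∞.
Carrying out the integral gives A² · a.
Setting this equal to 1 gives A² = 1/(a).
Plugging in a = 3.10 yields A = 0.5680.

A ≈ 0.568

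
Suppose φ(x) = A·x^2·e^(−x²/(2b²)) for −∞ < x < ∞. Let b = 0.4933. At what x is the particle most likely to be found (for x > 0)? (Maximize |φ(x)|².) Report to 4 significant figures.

Differentiate |φ(x)|² with respect to x and set to zero.
This gives x = √(2)·b.
With b = 0.4933, the value of x > 0 at which the probability density is greatest is 0.69763.

x ≈ 0.6976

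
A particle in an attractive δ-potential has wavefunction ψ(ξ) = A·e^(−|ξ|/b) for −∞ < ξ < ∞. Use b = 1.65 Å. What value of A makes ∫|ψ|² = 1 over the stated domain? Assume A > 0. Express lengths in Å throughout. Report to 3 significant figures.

A ≈ 0.778 Å^(-1/2)

We need A² ∫|f|² dξ = 1, taking the integral from −∞ to ∞.
Using ∫₀^∞ ξⁿ e^(−αξ) dξ = n!/αⁿ⁺¹, the integral (without the A² prefactor) comes out to b.
Hence A² = 1/[b].
Plugging in b = 1.65 yields A = 0.7785.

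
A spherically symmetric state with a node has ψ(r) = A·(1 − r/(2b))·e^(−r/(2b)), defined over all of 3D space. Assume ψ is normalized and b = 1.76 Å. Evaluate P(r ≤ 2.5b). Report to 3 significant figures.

With dV = 4πr²dr, the probability is ∫|ψ|² dV over r ≤ 2.5b.
The full normalization integral is A²·[8·π·b^3] = 1, fixing A².
Substituting u = r/b, A², 4π and the length scale all cancel in the ratio: P = ∫_{0}^{2.5} u^2·(1 - u/2)^2·e^(-u) du / ∫_{0}^{∞} u^2·(1 - u/2)^2·e^(-u) du.
Using ∫ u^2·(1 - u/2)^2·e^(-u) du = -(u^4/4 + u^2 + 2·u + 2)·e^(-u), the numerator is 2 - 1473·e^(-5/2)/64 and the denominator is 2.
The region integral divided by the full integral gives P = 0.05538.

P ≈ 0.0554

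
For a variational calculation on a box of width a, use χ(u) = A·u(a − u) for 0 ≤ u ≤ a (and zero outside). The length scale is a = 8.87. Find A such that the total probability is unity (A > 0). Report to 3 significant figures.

A ≈ 0.0234

The normalization condition is ∫|χ|² du = 1 from 0 to a.
Expanding the polynomial and integrating term by term, the integral (without the A² prefactor) comes out to a^5/30.
Setting this equal to 1 gives A² = 1/(a^5/30).
Plugging in a = 8.87 yields A = 0.02337.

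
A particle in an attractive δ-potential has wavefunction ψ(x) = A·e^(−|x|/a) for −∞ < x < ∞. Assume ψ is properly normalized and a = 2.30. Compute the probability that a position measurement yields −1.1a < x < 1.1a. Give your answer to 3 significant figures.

P ≈ 0.889

The probability is P = ∫ |ψ|² dx over [−1.1a, 1.1a].
Since A² = 1/(a), this is the region integral divided by the full normalization integral.
By symmetry take twice the x ≥ 0 contribution in numerator and denominator; the 2's cancel. Substituting u = x/a, A² and the length scale cancel in the ratio: P = ∫_{0}^{1.1} e^(-2·u) du / ∫_{0}^{∞} e^(-2·u) du.
Using ∫ e^(-2·u) du = -e^(-2·u)/2, the numerator is 1/2 - e^(-11/5)/2 and the denominator is 1/2.
Taking the ratio, P = 0.8892.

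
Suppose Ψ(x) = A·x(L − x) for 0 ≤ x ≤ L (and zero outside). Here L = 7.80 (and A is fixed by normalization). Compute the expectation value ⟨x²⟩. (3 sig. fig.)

⟨x²⟩ = ∫ x^2 |Ψ|² dx over the full domain.
The ratio of the moment integral to the normalization integral gives ⟨x²⟩ = 2·L^2/7.
With L = 7.80, ⟨x^2⟩ = 17.38.

⟨x^2⟩ ≈ 17.4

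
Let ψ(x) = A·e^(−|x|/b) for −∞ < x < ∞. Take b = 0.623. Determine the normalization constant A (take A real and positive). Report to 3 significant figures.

A ≈ 1.27

Normalization requires ∫|ψ|² dx = 1, integrated from −∞ to ∞.
The integral (without the A² prefactor) comes out to b.
Plugging in b = 0.623 yields A = 1.267.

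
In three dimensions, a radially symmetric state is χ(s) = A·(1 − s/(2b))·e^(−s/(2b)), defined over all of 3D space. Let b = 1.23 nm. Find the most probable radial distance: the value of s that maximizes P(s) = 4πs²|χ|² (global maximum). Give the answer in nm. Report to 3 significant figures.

s ≈ 6.44 nm

The maximum of P(s) = 4πs²|χ|² occurs where its derivative vanishes.
Solving yields s = b·(√(5) + 3).
With b = 1.23, the most probable radial distance is 6.440 nm.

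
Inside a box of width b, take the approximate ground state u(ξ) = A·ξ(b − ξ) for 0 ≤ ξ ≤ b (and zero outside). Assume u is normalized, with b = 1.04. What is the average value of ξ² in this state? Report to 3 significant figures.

By definition ⟨ξ²⟩ = ∫ ξ^2 |u(ξ)|² dξ.
Evaluating both integrals, ⟨ξ²⟩ = 2·b^2/7.
With b = 1.04, ⟨ξ^2⟩ = 0.3090.

⟨ξ^2⟩ ≈ 0.309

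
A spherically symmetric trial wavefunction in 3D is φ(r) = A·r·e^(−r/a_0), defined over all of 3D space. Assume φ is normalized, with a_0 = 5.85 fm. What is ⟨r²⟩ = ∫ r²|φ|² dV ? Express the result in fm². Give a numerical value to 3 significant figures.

⟨r^2⟩ ≈ 257 fm^2

The expectation value is the |φ|²-weighted average of r^2: ∫ r^2|φ|² 4πr² dr.
With ∫₀^∞ r^6 e^(−αr) dr = 6!/α^7, the ratio of the moment integral to the normalization integral gives ⟨r²⟩ = 15·a_0^2/2.
With a_0 = 5.85, ⟨r^2⟩ = 256.7.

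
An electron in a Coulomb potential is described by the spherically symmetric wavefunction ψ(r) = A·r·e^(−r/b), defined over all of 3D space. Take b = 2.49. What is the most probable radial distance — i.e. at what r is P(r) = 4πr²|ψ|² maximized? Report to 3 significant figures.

Differentiate P(r) = 4πr²|ψ|² with respect to r and set to zero.
This gives r = 2·b.
With b = 2.49, the most probable radial distance is 4.980.

r ≈ 4.98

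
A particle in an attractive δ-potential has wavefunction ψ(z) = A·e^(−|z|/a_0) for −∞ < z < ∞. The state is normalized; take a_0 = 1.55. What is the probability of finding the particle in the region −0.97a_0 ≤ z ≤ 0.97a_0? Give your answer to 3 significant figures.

P ≈ 0.856

P = ∫_{−0.97a_0}^{0.97a_0} |ψ(z)|² dz.
With A² fixed by ∫|ψ|² = 1, i.e. A² = (a_0)^(−1), substitute and integrate.
Both integrals are even about z = 0, so only the z ≥ 0 halves are needed (the factors of 2 cancel). Substituting u = z/a_0, A² and the length scale cancel in the ratio: P = ∫_{0}^{0.97} e^(-2·u) du / ∫_{0}^{∞} e^(-2·u) du.
An antiderivative of e^(-2·u) is -e^(-2·u)/2; evaluating from 0 to 0.97 gives 1/2 - e^(-97/50)/2, while the full integral is 1/2.
The result is P = 0.8563.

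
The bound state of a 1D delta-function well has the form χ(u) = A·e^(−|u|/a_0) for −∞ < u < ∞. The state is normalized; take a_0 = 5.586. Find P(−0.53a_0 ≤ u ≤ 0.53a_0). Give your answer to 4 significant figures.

P ≈ 0.6535

The probability is P = ∫ |χ|² du over [−0.53a_0, 0.53a_0].
With A² fixed by ∫|χ|² = 1, i.e. A² = (a_0)^(−1), substitute and integrate.
By symmetry take twice the u ≥ 0 contribution in numerator and denominator; the 2's cancel. Substituting t = u/a_0, A² and the length scale cancel in the ratio: P = ∫_{0}^{0.53} e^(-2·t) dt / ∫_{0}^{∞} e^(-2·t) dt.
Using ∫ e^(-2·t) dt = -e^(-2·t)/2, the numerator is 1/2 - e^(-53/50)/2 and the denominator is 1/2.
The result is P = 0.65354.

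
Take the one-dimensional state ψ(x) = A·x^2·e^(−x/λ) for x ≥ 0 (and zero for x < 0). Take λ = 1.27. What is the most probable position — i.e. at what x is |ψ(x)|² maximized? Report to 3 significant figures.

The maximum of |ψ(x)|² occurs where its derivative vanishes.
Solving yields x = 2·λ.
With λ = 1.27, the most probable position is 2.540.

x ≈ 2.54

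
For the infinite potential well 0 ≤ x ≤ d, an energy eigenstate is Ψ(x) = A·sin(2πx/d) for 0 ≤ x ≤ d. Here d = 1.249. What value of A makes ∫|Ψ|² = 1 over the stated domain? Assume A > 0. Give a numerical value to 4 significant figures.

A ≈ 1.265

We need A² ∫|f|² dx = 1, taking the integral from 0 to d.
With ∫₀^d sin²(nπx/d) dx = d/2, ∫|Ψ|² dx = A²·(d/2).
Setting this equal to 1 gives A² = 1/(d/2).
With d = 1.249: A² = 1.6013 and A = 1.2654.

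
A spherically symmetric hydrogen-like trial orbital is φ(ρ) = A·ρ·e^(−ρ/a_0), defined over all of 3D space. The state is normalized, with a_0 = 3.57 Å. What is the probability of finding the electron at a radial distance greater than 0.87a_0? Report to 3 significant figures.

With dV = 4πρ²dρ, the probability is ∫|φ|² dV over ρ > 0.87a_0.
A² is fixed by ∫₀^∞ 4πρ²|φ|² dρ = 1, i.e. A² = (3·π·a_0^5)^(−1).
Let u = ρ/a_0; then A², 4π and the length scale all cancel, so P = ∫_{0.87}^{∞} u^4·e^(-2·u) du ÷ ∫_{0}^{∞} u^4·e^(-2·u) du.
Using ∫ u^4·e^(-2·u) du = -(u^4/2 + u^3 + 3·u^2/2 + 3·u/2 + 3/4)·e^(-2·u), the numerator is ≈ 0.72583 and the denominator is 3/4.
Taking the ratio yields P = 0.9678.

P ≈ 0.968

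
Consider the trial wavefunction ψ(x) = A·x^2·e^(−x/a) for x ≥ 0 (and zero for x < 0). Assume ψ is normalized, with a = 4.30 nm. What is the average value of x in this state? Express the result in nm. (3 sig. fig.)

The expectation value is the |ψ|²-weighted average of x: ∫ x|ψ|² dx.
Since the A² factors cancel between numerator and denominator, ⟨x⟩ = 5·a/2.
With a = 4.30, ⟨x⟩ = 10.75.

⟨x⟩ ≈ 10.8 nm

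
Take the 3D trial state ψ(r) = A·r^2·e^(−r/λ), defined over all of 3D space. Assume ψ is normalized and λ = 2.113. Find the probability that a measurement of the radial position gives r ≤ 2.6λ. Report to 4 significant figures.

With dV = 4πr²dr, the probability is ∫|ψ|² dV over r ≤ 2.6λ.
A² is fixed by ∫₀^∞ 4πr²|ψ|² dr = 1, i.e. A² = (45·π·λ^7/2)^(−1).
In terms of u = r/λ (A², 4π and the length scale all cancel between numerator and denominator), P = [∫_{0}^{2.6} u^6·e^(-2·u) du] / [∫_{0}^{∞} u^6·e^(-2·u) du].
With ∫ u^6·e^(-2·u) du = -(4·u^6 + 12·u^5 + 30·u^4 + 60·u^3 + 90·u^2 + 90·u + 45)·e^(-2·u)/8 + C, the region integral is ≈ 1.50529 and the full one is 45/8.
This evaluates to P = 0.26761.

P ≈ 0.2676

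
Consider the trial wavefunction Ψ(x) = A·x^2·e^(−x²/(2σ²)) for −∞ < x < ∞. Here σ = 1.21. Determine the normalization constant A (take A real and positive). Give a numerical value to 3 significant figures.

Require ∫ |Ψ|² dx = 1 over the whole domain.
Differentiating ∫e^(−αx²) dx = √(π/α) under α to get the higher moments, ∫|Ψ|² dx = A²·(3·√(π)·σ^5/4).
So A² = (3·√(π)·σ^5/4)^(−1).
Plugging in σ = 1.21 yields A = 0.5385.

A ≈ 0.539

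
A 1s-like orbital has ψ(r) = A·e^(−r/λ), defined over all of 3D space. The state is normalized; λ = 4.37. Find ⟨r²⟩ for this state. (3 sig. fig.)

⟨r^2⟩ ≈ 57.3

⟨r²⟩ = ∫ r^2 |ψ|² 4πr² dr over the full domain.
With ∫₀^∞ r^4 e^(−αr) dr = 4!/α^5, evaluating both integrals, ⟨r²⟩ = 3·λ^2.
Putting λ = 4.37 gives 57.29.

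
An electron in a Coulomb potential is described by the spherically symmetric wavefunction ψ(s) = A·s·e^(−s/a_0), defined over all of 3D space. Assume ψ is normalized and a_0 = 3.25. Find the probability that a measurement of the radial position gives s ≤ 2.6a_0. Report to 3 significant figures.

Integrate the radial probability density 4πs²|ψ|² over s ≤ 2.6a_0.
A² is fixed by ∫₀^∞ 4πs²|ψ|² ds = 1, i.e. A² = (3·π·a_0^5)^(−1).
In terms of u = s/a_0 (A², 4π and the length scale all cancel between numerator and denominator), P = [∫_{0}^{2.6} u^4·e^(-2·u) du] / [∫_{0}^{∞} u^4·e^(-2·u) du].
Using ∫ u^4·e^(-2·u) du = -(u^4/2 + u^3 + 3·u^2/2 + 3·u/2 + 3/4)·e^(-2·u), the numerator is ≈ 0.44540 and the denominator is 3/4.
The region integral divided by the full integral gives P = 0.5939.

P ≈ 0.594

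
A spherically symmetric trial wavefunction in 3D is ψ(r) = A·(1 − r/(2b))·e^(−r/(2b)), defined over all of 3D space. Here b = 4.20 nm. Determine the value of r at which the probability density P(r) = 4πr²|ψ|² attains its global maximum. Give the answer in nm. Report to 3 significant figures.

r ≈ 22.0 nm

Differentiate P(r) = 4πr²|ψ|² with respect to r and set to zero.
This gives r = b·(√(5) + 3).
With b = 4.20, the most probable radial distance is 21.99 nm.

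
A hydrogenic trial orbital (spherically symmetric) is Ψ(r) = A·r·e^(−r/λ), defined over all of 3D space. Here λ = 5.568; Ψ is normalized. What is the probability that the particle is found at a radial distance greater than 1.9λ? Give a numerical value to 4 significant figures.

P ≈ 0.6678

P = ∫ |Ψ|² 4πr² dr over r > 1.9λ.
Normalization gives A² = 1/(3·π·λ^5).
In terms of u = r/λ (A², 4π and the length scale all cancel between numerator and denominator), P = [∫_{1.9}^{∞} u^4·e^(-2·u) du] / [∫_{0}^{∞} u^4·e^(-2·u) du].
With ∫ u^4·e^(-2·u) du = -(u^4/2 + u^3 + 3·u^2/2 + 3·u/2 + 3/4)·e^(-2·u) + C, the region integral is ≈ 0.500883 and the full one is 3/4.
The region integral divided by the full integral gives P = 0.66784.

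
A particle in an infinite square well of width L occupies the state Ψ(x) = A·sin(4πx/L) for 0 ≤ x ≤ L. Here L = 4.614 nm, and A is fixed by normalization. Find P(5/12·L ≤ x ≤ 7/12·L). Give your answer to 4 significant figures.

P ≈ 0.09775

P = ∫_{5/12·L}^{7/12·L} |Ψ(x)|² dx.
The normalization integral ∫|Ψ|²dx over the whole domain equals L/2·A², and A² cancels in the ratio.
Substituting u = x/L, A² and the length scale cancel in the ratio: P = ∫_{5/12}^{7/12} sin(4·π·u)^2 du / ∫_{0}^{1} sin(4·π·u)^2 du.
Using ∫ sin(4·π·u)^2 du = u/2 - sin(4·π·u)·cos(4·π·u)/(8·π), the numerator is -√(3)/(16·π) + 1/12 and the denominator is 1/2.
This works out to P = (-√(3)/8 + π/6)/π.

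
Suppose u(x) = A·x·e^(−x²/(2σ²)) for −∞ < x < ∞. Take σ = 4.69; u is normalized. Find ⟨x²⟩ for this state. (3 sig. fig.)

⟨x²⟩ = ∫ x^2 |u|² dx over the full domain.
Differentiating ∫e^(−αx²) dx = √(π/α) under α to get the higher moments, the ratio of the moment integral to the normalization integral gives ⟨x²⟩ = 3·σ^2/2.
Putting σ = 4.69 gives 32.99.

⟨x^2⟩ ≈ 33.0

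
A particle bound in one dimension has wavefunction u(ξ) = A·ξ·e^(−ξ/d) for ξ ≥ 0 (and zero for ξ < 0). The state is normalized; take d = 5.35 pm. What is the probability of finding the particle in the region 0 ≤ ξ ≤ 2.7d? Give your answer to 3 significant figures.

P ≈ 0.905

The probability is P = ∫ |u|² dξ over [0, 2.7d].
Since A² = 1/(d^3/4), this is the region integral divided by the full normalization integral.
Let t = ξ/d; then A² and the length scale cancel, so P = ∫_{0}^{2.7} t^2·e^(-2·t) dt ÷ ∫_{0}^{∞} t^2·e^(-2·t) dt.
An antiderivative of t^2·e^(-2·t) is -(2·t^2 + 2·t + 1)·e^(-2·t)/4; evaluating from 0 to 2.7 gives 1/4 - 1049·e^(-27/5)/200, while the full integral is 1/4.
Taking the ratio, P = 0.9052.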